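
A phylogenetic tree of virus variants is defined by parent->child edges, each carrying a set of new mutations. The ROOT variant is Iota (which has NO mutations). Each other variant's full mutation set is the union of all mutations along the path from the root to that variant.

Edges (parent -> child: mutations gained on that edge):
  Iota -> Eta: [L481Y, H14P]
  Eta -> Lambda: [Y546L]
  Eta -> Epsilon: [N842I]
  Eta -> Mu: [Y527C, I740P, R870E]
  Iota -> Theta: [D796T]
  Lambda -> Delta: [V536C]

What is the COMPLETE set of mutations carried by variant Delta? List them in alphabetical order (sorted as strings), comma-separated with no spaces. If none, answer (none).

At Iota: gained [] -> total []
At Eta: gained ['L481Y', 'H14P'] -> total ['H14P', 'L481Y']
At Lambda: gained ['Y546L'] -> total ['H14P', 'L481Y', 'Y546L']
At Delta: gained ['V536C'] -> total ['H14P', 'L481Y', 'V536C', 'Y546L']

Answer: H14P,L481Y,V536C,Y546L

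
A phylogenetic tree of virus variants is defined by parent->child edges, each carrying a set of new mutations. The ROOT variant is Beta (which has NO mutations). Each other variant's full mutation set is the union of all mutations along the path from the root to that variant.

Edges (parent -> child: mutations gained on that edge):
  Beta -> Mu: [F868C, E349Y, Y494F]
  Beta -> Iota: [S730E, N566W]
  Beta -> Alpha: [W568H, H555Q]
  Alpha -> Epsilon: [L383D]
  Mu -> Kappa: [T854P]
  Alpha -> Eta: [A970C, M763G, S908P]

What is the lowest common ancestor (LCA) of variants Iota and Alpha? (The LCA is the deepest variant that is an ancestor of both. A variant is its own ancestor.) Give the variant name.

Path from root to Iota: Beta -> Iota
  ancestors of Iota: {Beta, Iota}
Path from root to Alpha: Beta -> Alpha
  ancestors of Alpha: {Beta, Alpha}
Common ancestors: {Beta}
Walk up from Alpha: Alpha (not in ancestors of Iota), Beta (in ancestors of Iota)
Deepest common ancestor (LCA) = Beta

Answer: Beta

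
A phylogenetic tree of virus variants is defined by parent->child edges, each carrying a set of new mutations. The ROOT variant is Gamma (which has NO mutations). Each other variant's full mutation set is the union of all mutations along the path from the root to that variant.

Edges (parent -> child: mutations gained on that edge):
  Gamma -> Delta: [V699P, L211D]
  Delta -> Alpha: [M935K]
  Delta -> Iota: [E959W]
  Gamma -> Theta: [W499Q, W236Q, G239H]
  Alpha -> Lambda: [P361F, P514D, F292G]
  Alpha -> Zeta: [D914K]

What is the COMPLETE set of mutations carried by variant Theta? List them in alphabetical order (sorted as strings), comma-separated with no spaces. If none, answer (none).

At Gamma: gained [] -> total []
At Theta: gained ['W499Q', 'W236Q', 'G239H'] -> total ['G239H', 'W236Q', 'W499Q']

Answer: G239H,W236Q,W499Q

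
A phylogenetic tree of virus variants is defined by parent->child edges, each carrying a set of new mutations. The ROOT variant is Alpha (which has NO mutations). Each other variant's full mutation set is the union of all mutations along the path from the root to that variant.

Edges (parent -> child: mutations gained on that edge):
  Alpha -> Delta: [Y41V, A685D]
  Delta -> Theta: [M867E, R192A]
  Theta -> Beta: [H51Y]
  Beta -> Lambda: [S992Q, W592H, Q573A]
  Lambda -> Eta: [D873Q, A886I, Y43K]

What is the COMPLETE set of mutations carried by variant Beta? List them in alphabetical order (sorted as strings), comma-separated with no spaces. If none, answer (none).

Answer: A685D,H51Y,M867E,R192A,Y41V

Derivation:
At Alpha: gained [] -> total []
At Delta: gained ['Y41V', 'A685D'] -> total ['A685D', 'Y41V']
At Theta: gained ['M867E', 'R192A'] -> total ['A685D', 'M867E', 'R192A', 'Y41V']
At Beta: gained ['H51Y'] -> total ['A685D', 'H51Y', 'M867E', 'R192A', 'Y41V']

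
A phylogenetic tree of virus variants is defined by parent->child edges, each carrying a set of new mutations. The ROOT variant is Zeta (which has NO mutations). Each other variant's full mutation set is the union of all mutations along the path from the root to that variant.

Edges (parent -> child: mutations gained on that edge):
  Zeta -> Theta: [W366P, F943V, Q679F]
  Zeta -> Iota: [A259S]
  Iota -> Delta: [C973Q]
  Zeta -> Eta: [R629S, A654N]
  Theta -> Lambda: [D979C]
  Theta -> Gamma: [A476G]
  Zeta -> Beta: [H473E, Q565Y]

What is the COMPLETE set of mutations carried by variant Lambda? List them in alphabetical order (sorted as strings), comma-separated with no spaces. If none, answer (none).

At Zeta: gained [] -> total []
At Theta: gained ['W366P', 'F943V', 'Q679F'] -> total ['F943V', 'Q679F', 'W366P']
At Lambda: gained ['D979C'] -> total ['D979C', 'F943V', 'Q679F', 'W366P']

Answer: D979C,F943V,Q679F,W366P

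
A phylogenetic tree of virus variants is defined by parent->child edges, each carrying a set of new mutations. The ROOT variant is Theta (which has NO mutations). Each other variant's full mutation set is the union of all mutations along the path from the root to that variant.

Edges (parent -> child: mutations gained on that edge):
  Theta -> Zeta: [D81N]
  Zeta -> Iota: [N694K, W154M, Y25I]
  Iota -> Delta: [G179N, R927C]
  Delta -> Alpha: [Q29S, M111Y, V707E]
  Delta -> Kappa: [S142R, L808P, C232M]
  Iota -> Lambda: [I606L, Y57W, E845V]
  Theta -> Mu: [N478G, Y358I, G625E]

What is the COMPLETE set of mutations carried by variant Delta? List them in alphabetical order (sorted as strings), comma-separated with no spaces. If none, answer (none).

Answer: D81N,G179N,N694K,R927C,W154M,Y25I

Derivation:
At Theta: gained [] -> total []
At Zeta: gained ['D81N'] -> total ['D81N']
At Iota: gained ['N694K', 'W154M', 'Y25I'] -> total ['D81N', 'N694K', 'W154M', 'Y25I']
At Delta: gained ['G179N', 'R927C'] -> total ['D81N', 'G179N', 'N694K', 'R927C', 'W154M', 'Y25I']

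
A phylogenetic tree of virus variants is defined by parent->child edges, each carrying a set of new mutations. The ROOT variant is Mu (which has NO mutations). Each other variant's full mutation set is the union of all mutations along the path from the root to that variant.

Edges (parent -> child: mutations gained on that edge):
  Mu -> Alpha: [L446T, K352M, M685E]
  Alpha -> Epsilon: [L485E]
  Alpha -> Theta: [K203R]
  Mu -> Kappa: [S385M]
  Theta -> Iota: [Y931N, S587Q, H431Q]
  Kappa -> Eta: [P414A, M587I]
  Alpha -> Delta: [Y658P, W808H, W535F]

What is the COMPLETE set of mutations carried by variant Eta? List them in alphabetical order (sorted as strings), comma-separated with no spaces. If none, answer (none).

Answer: M587I,P414A,S385M

Derivation:
At Mu: gained [] -> total []
At Kappa: gained ['S385M'] -> total ['S385M']
At Eta: gained ['P414A', 'M587I'] -> total ['M587I', 'P414A', 'S385M']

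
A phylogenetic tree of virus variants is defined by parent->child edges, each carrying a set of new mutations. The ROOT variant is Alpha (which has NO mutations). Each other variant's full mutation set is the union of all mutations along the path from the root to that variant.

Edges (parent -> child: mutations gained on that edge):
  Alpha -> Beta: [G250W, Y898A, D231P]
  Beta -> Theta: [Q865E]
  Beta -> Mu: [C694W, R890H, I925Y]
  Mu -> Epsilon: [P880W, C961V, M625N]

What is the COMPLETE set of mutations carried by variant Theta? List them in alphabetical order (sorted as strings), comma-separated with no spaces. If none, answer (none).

Answer: D231P,G250W,Q865E,Y898A

Derivation:
At Alpha: gained [] -> total []
At Beta: gained ['G250W', 'Y898A', 'D231P'] -> total ['D231P', 'G250W', 'Y898A']
At Theta: gained ['Q865E'] -> total ['D231P', 'G250W', 'Q865E', 'Y898A']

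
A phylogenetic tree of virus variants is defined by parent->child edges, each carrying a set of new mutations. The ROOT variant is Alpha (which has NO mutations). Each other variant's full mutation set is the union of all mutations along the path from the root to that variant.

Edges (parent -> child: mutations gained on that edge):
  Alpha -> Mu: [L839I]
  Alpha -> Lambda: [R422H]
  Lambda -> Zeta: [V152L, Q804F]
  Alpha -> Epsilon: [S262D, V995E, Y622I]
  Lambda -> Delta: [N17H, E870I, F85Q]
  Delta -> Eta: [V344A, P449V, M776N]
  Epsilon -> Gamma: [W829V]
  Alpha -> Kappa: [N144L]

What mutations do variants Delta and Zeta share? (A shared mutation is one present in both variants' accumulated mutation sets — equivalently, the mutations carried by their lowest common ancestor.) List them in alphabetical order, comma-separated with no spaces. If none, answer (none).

Answer: R422H

Derivation:
Accumulating mutations along path to Delta:
  At Alpha: gained [] -> total []
  At Lambda: gained ['R422H'] -> total ['R422H']
  At Delta: gained ['N17H', 'E870I', 'F85Q'] -> total ['E870I', 'F85Q', 'N17H', 'R422H']
Mutations(Delta) = ['E870I', 'F85Q', 'N17H', 'R422H']
Accumulating mutations along path to Zeta:
  At Alpha: gained [] -> total []
  At Lambda: gained ['R422H'] -> total ['R422H']
  At Zeta: gained ['V152L', 'Q804F'] -> total ['Q804F', 'R422H', 'V152L']
Mutations(Zeta) = ['Q804F', 'R422H', 'V152L']
Intersection: ['E870I', 'F85Q', 'N17H', 'R422H'] ∩ ['Q804F', 'R422H', 'V152L'] = ['R422H']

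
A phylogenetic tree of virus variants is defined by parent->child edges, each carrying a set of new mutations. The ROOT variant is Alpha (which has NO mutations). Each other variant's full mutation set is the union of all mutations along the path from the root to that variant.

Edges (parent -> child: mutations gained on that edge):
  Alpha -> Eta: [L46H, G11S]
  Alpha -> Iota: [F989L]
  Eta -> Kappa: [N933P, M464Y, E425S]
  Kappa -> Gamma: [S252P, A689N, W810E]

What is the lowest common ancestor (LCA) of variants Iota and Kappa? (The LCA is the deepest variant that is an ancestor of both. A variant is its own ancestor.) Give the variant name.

Path from root to Iota: Alpha -> Iota
  ancestors of Iota: {Alpha, Iota}
Path from root to Kappa: Alpha -> Eta -> Kappa
  ancestors of Kappa: {Alpha, Eta, Kappa}
Common ancestors: {Alpha}
Walk up from Kappa: Kappa (not in ancestors of Iota), Eta (not in ancestors of Iota), Alpha (in ancestors of Iota)
Deepest common ancestor (LCA) = Alpha

Answer: Alpha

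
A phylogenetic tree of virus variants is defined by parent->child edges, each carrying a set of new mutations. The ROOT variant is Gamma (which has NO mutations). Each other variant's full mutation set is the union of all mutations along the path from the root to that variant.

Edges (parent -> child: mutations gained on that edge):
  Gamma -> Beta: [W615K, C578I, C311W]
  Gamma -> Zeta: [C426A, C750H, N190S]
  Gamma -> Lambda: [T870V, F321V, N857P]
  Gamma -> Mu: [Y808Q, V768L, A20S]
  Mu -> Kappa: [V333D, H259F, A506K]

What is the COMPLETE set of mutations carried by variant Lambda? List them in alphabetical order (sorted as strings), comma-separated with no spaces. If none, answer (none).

At Gamma: gained [] -> total []
At Lambda: gained ['T870V', 'F321V', 'N857P'] -> total ['F321V', 'N857P', 'T870V']

Answer: F321V,N857P,T870V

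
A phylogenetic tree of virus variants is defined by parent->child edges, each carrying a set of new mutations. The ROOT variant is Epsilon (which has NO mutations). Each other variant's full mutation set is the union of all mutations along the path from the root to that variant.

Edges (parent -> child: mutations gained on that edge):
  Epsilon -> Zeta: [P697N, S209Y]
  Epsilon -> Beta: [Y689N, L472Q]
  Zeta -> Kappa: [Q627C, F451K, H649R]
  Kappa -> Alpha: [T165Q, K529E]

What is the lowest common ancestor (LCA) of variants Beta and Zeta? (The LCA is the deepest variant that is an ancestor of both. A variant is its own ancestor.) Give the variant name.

Path from root to Beta: Epsilon -> Beta
  ancestors of Beta: {Epsilon, Beta}
Path from root to Zeta: Epsilon -> Zeta
  ancestors of Zeta: {Epsilon, Zeta}
Common ancestors: {Epsilon}
Walk up from Zeta: Zeta (not in ancestors of Beta), Epsilon (in ancestors of Beta)
Deepest common ancestor (LCA) = Epsilon

Answer: Epsilon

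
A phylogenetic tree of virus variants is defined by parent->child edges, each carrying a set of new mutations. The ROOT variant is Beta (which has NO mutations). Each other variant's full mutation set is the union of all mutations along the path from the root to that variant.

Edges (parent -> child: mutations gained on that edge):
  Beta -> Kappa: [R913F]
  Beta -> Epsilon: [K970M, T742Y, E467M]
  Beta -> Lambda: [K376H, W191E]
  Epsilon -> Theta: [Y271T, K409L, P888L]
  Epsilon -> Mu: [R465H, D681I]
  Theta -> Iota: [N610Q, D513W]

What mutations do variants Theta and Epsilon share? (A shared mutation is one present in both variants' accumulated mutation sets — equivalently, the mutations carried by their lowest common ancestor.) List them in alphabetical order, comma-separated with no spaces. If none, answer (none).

Answer: E467M,K970M,T742Y

Derivation:
Accumulating mutations along path to Theta:
  At Beta: gained [] -> total []
  At Epsilon: gained ['K970M', 'T742Y', 'E467M'] -> total ['E467M', 'K970M', 'T742Y']
  At Theta: gained ['Y271T', 'K409L', 'P888L'] -> total ['E467M', 'K409L', 'K970M', 'P888L', 'T742Y', 'Y271T']
Mutations(Theta) = ['E467M', 'K409L', 'K970M', 'P888L', 'T742Y', 'Y271T']
Accumulating mutations along path to Epsilon:
  At Beta: gained [] -> total []
  At Epsilon: gained ['K970M', 'T742Y', 'E467M'] -> total ['E467M', 'K970M', 'T742Y']
Mutations(Epsilon) = ['E467M', 'K970M', 'T742Y']
Intersection: ['E467M', 'K409L', 'K970M', 'P888L', 'T742Y', 'Y271T'] ∩ ['E467M', 'K970M', 'T742Y'] = ['E467M', 'K970M', 'T742Y']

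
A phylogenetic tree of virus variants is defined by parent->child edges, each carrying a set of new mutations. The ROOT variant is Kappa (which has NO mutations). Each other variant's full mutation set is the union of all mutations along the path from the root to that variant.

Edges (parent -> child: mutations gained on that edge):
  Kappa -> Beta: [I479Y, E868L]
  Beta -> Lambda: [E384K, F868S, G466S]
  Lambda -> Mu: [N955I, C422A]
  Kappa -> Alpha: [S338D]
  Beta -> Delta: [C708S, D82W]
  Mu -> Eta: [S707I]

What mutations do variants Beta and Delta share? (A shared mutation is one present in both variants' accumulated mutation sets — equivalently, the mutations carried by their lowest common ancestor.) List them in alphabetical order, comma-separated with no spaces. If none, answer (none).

Answer: E868L,I479Y

Derivation:
Accumulating mutations along path to Beta:
  At Kappa: gained [] -> total []
  At Beta: gained ['I479Y', 'E868L'] -> total ['E868L', 'I479Y']
Mutations(Beta) = ['E868L', 'I479Y']
Accumulating mutations along path to Delta:
  At Kappa: gained [] -> total []
  At Beta: gained ['I479Y', 'E868L'] -> total ['E868L', 'I479Y']
  At Delta: gained ['C708S', 'D82W'] -> total ['C708S', 'D82W', 'E868L', 'I479Y']
Mutations(Delta) = ['C708S', 'D82W', 'E868L', 'I479Y']
Intersection: ['E868L', 'I479Y'] ∩ ['C708S', 'D82W', 'E868L', 'I479Y'] = ['E868L', 'I479Y']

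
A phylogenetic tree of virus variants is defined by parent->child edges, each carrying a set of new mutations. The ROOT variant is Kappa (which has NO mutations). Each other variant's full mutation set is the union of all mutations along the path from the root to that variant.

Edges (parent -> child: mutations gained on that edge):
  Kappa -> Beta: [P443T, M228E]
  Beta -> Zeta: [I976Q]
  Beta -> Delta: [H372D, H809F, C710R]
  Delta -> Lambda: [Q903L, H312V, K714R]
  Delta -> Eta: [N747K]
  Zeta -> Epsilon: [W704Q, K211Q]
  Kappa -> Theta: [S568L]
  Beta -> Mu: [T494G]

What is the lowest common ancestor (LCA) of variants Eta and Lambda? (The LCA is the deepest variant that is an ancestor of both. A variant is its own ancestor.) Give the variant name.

Answer: Delta

Derivation:
Path from root to Eta: Kappa -> Beta -> Delta -> Eta
  ancestors of Eta: {Kappa, Beta, Delta, Eta}
Path from root to Lambda: Kappa -> Beta -> Delta -> Lambda
  ancestors of Lambda: {Kappa, Beta, Delta, Lambda}
Common ancestors: {Kappa, Beta, Delta}
Walk up from Lambda: Lambda (not in ancestors of Eta), Delta (in ancestors of Eta), Beta (in ancestors of Eta), Kappa (in ancestors of Eta)
Deepest common ancestor (LCA) = Delta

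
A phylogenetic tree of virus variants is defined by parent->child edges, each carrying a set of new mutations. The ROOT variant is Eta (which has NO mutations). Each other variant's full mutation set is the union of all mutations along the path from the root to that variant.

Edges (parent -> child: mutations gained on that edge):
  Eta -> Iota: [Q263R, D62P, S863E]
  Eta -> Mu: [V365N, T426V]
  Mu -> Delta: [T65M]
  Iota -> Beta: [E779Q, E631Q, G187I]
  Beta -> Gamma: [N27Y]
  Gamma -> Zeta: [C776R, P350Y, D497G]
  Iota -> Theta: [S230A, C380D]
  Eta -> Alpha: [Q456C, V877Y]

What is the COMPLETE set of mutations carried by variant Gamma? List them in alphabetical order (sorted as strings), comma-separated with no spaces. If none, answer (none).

Answer: D62P,E631Q,E779Q,G187I,N27Y,Q263R,S863E

Derivation:
At Eta: gained [] -> total []
At Iota: gained ['Q263R', 'D62P', 'S863E'] -> total ['D62P', 'Q263R', 'S863E']
At Beta: gained ['E779Q', 'E631Q', 'G187I'] -> total ['D62P', 'E631Q', 'E779Q', 'G187I', 'Q263R', 'S863E']
At Gamma: gained ['N27Y'] -> total ['D62P', 'E631Q', 'E779Q', 'G187I', 'N27Y', 'Q263R', 'S863E']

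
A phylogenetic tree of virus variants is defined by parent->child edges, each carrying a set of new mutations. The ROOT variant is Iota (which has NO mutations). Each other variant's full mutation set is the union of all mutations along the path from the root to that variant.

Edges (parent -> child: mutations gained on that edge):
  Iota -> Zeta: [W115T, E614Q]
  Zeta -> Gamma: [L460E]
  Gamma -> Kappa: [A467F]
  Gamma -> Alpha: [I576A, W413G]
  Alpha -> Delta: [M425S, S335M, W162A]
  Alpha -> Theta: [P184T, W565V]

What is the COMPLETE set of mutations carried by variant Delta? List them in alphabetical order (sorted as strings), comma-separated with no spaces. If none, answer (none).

At Iota: gained [] -> total []
At Zeta: gained ['W115T', 'E614Q'] -> total ['E614Q', 'W115T']
At Gamma: gained ['L460E'] -> total ['E614Q', 'L460E', 'W115T']
At Alpha: gained ['I576A', 'W413G'] -> total ['E614Q', 'I576A', 'L460E', 'W115T', 'W413G']
At Delta: gained ['M425S', 'S335M', 'W162A'] -> total ['E614Q', 'I576A', 'L460E', 'M425S', 'S335M', 'W115T', 'W162A', 'W413G']

Answer: E614Q,I576A,L460E,M425S,S335M,W115T,W162A,W413G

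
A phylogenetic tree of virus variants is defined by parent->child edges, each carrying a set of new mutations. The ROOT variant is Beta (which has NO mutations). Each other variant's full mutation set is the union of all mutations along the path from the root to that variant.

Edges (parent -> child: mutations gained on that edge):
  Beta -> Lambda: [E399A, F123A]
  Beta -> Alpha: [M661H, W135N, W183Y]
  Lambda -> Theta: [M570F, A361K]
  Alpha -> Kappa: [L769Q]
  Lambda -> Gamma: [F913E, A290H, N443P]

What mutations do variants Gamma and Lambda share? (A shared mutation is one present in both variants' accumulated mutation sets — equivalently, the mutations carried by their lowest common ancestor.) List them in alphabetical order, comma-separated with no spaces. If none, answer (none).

Accumulating mutations along path to Gamma:
  At Beta: gained [] -> total []
  At Lambda: gained ['E399A', 'F123A'] -> total ['E399A', 'F123A']
  At Gamma: gained ['F913E', 'A290H', 'N443P'] -> total ['A290H', 'E399A', 'F123A', 'F913E', 'N443P']
Mutations(Gamma) = ['A290H', 'E399A', 'F123A', 'F913E', 'N443P']
Accumulating mutations along path to Lambda:
  At Beta: gained [] -> total []
  At Lambda: gained ['E399A', 'F123A'] -> total ['E399A', 'F123A']
Mutations(Lambda) = ['E399A', 'F123A']
Intersection: ['A290H', 'E399A', 'F123A', 'F913E', 'N443P'] ∩ ['E399A', 'F123A'] = ['E399A', 'F123A']

Answer: E399A,F123A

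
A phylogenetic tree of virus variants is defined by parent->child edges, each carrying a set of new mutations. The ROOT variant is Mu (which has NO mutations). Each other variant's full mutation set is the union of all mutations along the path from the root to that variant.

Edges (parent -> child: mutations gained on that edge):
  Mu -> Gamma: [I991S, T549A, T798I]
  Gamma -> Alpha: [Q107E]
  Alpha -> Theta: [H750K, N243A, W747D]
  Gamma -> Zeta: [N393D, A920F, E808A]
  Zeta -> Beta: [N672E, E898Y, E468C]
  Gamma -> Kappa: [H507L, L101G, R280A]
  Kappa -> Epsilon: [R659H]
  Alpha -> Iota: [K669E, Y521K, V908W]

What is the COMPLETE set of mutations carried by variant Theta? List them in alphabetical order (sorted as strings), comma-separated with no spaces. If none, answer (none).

Answer: H750K,I991S,N243A,Q107E,T549A,T798I,W747D

Derivation:
At Mu: gained [] -> total []
At Gamma: gained ['I991S', 'T549A', 'T798I'] -> total ['I991S', 'T549A', 'T798I']
At Alpha: gained ['Q107E'] -> total ['I991S', 'Q107E', 'T549A', 'T798I']
At Theta: gained ['H750K', 'N243A', 'W747D'] -> total ['H750K', 'I991S', 'N243A', 'Q107E', 'T549A', 'T798I', 'W747D']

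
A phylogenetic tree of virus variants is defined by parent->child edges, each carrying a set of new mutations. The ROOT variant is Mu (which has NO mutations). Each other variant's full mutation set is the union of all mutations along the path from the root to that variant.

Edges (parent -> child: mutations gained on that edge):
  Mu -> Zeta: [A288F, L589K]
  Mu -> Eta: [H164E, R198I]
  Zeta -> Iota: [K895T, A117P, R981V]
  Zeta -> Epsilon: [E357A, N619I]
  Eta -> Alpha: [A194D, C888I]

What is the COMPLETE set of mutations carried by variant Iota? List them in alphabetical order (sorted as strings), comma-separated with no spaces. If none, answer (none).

Answer: A117P,A288F,K895T,L589K,R981V

Derivation:
At Mu: gained [] -> total []
At Zeta: gained ['A288F', 'L589K'] -> total ['A288F', 'L589K']
At Iota: gained ['K895T', 'A117P', 'R981V'] -> total ['A117P', 'A288F', 'K895T', 'L589K', 'R981V']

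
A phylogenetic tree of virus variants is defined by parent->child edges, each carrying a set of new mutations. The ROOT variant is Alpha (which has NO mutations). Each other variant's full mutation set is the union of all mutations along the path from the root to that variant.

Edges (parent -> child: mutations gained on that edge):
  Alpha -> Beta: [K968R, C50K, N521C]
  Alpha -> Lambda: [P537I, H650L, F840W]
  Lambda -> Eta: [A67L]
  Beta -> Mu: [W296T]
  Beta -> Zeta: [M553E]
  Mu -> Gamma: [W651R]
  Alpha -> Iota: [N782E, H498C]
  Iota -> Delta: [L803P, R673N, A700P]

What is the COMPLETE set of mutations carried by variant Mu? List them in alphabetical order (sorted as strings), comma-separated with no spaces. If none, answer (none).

At Alpha: gained [] -> total []
At Beta: gained ['K968R', 'C50K', 'N521C'] -> total ['C50K', 'K968R', 'N521C']
At Mu: gained ['W296T'] -> total ['C50K', 'K968R', 'N521C', 'W296T']

Answer: C50K,K968R,N521C,W296T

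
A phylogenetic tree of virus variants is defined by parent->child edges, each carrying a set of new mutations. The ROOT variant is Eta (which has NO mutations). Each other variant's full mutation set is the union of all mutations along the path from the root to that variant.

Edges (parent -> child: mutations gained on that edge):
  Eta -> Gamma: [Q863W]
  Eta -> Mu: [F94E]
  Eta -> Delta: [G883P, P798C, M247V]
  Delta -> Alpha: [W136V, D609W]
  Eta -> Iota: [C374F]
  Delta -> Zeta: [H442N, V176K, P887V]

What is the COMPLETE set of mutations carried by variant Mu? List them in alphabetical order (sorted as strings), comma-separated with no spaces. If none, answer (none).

Answer: F94E

Derivation:
At Eta: gained [] -> total []
At Mu: gained ['F94E'] -> total ['F94E']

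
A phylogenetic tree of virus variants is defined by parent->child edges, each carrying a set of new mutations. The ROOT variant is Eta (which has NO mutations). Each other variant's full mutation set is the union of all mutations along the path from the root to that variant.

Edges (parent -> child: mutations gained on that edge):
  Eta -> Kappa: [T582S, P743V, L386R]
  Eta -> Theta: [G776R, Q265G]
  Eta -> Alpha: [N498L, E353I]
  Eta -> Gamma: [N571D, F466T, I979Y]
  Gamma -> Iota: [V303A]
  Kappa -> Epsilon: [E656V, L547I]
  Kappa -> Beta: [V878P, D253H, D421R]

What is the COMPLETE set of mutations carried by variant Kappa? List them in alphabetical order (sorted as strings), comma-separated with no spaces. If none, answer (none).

Answer: L386R,P743V,T582S

Derivation:
At Eta: gained [] -> total []
At Kappa: gained ['T582S', 'P743V', 'L386R'] -> total ['L386R', 'P743V', 'T582S']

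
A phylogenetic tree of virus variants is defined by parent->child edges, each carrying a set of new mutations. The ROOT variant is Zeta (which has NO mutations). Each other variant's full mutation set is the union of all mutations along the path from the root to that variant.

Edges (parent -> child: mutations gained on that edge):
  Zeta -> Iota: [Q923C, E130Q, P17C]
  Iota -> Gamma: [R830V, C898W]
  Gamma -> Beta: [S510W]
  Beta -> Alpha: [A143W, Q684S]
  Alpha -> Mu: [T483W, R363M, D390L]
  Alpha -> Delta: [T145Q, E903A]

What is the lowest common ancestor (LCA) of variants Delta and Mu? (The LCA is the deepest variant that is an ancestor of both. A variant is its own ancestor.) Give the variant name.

Path from root to Delta: Zeta -> Iota -> Gamma -> Beta -> Alpha -> Delta
  ancestors of Delta: {Zeta, Iota, Gamma, Beta, Alpha, Delta}
Path from root to Mu: Zeta -> Iota -> Gamma -> Beta -> Alpha -> Mu
  ancestors of Mu: {Zeta, Iota, Gamma, Beta, Alpha, Mu}
Common ancestors: {Zeta, Iota, Gamma, Beta, Alpha}
Walk up from Mu: Mu (not in ancestors of Delta), Alpha (in ancestors of Delta), Beta (in ancestors of Delta), Gamma (in ancestors of Delta), Iota (in ancestors of Delta), Zeta (in ancestors of Delta)
Deepest common ancestor (LCA) = Alpha

Answer: Alpha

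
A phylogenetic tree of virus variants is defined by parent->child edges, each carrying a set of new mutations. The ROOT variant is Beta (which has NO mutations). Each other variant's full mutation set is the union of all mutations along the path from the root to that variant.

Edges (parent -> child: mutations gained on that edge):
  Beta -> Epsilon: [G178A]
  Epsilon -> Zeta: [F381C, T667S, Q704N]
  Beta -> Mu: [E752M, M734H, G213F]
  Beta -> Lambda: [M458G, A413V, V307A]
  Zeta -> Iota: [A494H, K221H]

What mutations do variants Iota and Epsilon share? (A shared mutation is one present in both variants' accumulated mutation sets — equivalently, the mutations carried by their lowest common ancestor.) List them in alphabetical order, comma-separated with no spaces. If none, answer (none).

Accumulating mutations along path to Iota:
  At Beta: gained [] -> total []
  At Epsilon: gained ['G178A'] -> total ['G178A']
  At Zeta: gained ['F381C', 'T667S', 'Q704N'] -> total ['F381C', 'G178A', 'Q704N', 'T667S']
  At Iota: gained ['A494H', 'K221H'] -> total ['A494H', 'F381C', 'G178A', 'K221H', 'Q704N', 'T667S']
Mutations(Iota) = ['A494H', 'F381C', 'G178A', 'K221H', 'Q704N', 'T667S']
Accumulating mutations along path to Epsilon:
  At Beta: gained [] -> total []
  At Epsilon: gained ['G178A'] -> total ['G178A']
Mutations(Epsilon) = ['G178A']
Intersection: ['A494H', 'F381C', 'G178A', 'K221H', 'Q704N', 'T667S'] ∩ ['G178A'] = ['G178A']

Answer: G178A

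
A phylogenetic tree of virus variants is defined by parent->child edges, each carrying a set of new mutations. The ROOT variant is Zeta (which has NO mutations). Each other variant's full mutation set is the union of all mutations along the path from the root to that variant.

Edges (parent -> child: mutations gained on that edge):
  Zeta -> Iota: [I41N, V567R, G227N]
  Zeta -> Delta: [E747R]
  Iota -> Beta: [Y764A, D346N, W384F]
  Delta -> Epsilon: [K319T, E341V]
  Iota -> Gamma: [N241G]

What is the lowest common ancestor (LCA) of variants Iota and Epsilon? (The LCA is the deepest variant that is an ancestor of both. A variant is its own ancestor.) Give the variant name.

Answer: Zeta

Derivation:
Path from root to Iota: Zeta -> Iota
  ancestors of Iota: {Zeta, Iota}
Path from root to Epsilon: Zeta -> Delta -> Epsilon
  ancestors of Epsilon: {Zeta, Delta, Epsilon}
Common ancestors: {Zeta}
Walk up from Epsilon: Epsilon (not in ancestors of Iota), Delta (not in ancestors of Iota), Zeta (in ancestors of Iota)
Deepest common ancestor (LCA) = Zeta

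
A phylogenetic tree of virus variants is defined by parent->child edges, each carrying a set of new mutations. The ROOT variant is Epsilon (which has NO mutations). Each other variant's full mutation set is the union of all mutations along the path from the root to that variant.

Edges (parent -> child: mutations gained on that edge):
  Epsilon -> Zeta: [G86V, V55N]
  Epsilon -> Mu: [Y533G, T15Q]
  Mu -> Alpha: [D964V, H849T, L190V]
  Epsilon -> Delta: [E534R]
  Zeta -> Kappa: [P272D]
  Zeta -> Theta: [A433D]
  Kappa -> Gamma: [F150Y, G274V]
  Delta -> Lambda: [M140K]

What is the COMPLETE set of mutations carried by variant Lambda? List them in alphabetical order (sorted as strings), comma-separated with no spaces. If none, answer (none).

Answer: E534R,M140K

Derivation:
At Epsilon: gained [] -> total []
At Delta: gained ['E534R'] -> total ['E534R']
At Lambda: gained ['M140K'] -> total ['E534R', 'M140K']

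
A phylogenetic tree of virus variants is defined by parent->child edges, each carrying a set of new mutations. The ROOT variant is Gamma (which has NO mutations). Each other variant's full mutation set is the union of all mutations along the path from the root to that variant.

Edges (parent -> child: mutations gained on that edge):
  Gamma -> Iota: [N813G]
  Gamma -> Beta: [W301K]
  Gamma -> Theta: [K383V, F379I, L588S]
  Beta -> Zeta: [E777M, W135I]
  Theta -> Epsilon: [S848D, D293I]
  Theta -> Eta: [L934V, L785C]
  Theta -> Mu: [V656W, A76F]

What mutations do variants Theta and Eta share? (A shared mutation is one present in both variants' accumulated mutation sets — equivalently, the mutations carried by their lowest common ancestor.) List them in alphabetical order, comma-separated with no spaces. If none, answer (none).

Answer: F379I,K383V,L588S

Derivation:
Accumulating mutations along path to Theta:
  At Gamma: gained [] -> total []
  At Theta: gained ['K383V', 'F379I', 'L588S'] -> total ['F379I', 'K383V', 'L588S']
Mutations(Theta) = ['F379I', 'K383V', 'L588S']
Accumulating mutations along path to Eta:
  At Gamma: gained [] -> total []
  At Theta: gained ['K383V', 'F379I', 'L588S'] -> total ['F379I', 'K383V', 'L588S']
  At Eta: gained ['L934V', 'L785C'] -> total ['F379I', 'K383V', 'L588S', 'L785C', 'L934V']
Mutations(Eta) = ['F379I', 'K383V', 'L588S', 'L785C', 'L934V']
Intersection: ['F379I', 'K383V', 'L588S'] ∩ ['F379I', 'K383V', 'L588S', 'L785C', 'L934V'] = ['F379I', 'K383V', 'L588S']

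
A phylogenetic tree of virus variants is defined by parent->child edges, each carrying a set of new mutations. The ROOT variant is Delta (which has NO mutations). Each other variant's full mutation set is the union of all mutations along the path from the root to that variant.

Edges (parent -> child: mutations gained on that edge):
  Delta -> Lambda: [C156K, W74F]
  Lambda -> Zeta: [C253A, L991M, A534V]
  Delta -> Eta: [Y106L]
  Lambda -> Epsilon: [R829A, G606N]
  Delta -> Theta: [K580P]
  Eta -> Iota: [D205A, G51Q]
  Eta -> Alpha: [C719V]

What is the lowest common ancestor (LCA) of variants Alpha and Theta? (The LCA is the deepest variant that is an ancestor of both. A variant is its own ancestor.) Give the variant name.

Answer: Delta

Derivation:
Path from root to Alpha: Delta -> Eta -> Alpha
  ancestors of Alpha: {Delta, Eta, Alpha}
Path from root to Theta: Delta -> Theta
  ancestors of Theta: {Delta, Theta}
Common ancestors: {Delta}
Walk up from Theta: Theta (not in ancestors of Alpha), Delta (in ancestors of Alpha)
Deepest common ancestor (LCA) = Delta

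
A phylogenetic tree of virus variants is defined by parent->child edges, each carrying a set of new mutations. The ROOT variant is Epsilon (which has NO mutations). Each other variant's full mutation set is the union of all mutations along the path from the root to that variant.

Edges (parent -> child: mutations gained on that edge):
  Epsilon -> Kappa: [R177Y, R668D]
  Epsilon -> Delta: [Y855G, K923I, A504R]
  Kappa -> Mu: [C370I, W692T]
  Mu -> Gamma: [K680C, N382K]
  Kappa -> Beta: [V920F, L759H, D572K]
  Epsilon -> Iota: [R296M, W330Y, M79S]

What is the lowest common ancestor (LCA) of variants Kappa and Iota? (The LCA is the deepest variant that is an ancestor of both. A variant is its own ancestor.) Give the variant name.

Answer: Epsilon

Derivation:
Path from root to Kappa: Epsilon -> Kappa
  ancestors of Kappa: {Epsilon, Kappa}
Path from root to Iota: Epsilon -> Iota
  ancestors of Iota: {Epsilon, Iota}
Common ancestors: {Epsilon}
Walk up from Iota: Iota (not in ancestors of Kappa), Epsilon (in ancestors of Kappa)
Deepest common ancestor (LCA) = Epsilon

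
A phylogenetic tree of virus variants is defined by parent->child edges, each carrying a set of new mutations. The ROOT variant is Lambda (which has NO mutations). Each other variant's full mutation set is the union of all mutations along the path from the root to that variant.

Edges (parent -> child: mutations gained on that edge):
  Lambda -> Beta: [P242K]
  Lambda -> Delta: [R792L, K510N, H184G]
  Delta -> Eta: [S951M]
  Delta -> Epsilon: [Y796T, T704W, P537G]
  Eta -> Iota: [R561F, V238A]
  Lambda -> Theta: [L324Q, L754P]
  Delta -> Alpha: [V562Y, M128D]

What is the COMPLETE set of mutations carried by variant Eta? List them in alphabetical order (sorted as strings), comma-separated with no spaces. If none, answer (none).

At Lambda: gained [] -> total []
At Delta: gained ['R792L', 'K510N', 'H184G'] -> total ['H184G', 'K510N', 'R792L']
At Eta: gained ['S951M'] -> total ['H184G', 'K510N', 'R792L', 'S951M']

Answer: H184G,K510N,R792L,S951M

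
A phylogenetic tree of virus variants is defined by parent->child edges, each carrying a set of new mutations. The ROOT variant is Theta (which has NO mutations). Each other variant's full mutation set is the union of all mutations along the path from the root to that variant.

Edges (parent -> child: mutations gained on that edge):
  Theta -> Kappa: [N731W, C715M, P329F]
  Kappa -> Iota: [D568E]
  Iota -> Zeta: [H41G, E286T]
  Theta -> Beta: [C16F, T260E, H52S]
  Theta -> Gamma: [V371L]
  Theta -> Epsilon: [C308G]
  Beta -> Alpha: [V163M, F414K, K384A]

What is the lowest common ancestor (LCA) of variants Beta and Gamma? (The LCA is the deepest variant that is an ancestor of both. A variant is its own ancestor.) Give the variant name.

Path from root to Beta: Theta -> Beta
  ancestors of Beta: {Theta, Beta}
Path from root to Gamma: Theta -> Gamma
  ancestors of Gamma: {Theta, Gamma}
Common ancestors: {Theta}
Walk up from Gamma: Gamma (not in ancestors of Beta), Theta (in ancestors of Beta)
Deepest common ancestor (LCA) = Theta

Answer: Theta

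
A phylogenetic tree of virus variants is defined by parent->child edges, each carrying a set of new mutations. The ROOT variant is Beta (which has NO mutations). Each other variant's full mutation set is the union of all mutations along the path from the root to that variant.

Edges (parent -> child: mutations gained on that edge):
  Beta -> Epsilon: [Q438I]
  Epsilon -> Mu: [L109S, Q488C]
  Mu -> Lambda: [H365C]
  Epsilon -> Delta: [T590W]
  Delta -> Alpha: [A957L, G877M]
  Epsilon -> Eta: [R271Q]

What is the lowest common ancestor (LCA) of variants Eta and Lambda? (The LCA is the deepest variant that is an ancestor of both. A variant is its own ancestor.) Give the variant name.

Path from root to Eta: Beta -> Epsilon -> Eta
  ancestors of Eta: {Beta, Epsilon, Eta}
Path from root to Lambda: Beta -> Epsilon -> Mu -> Lambda
  ancestors of Lambda: {Beta, Epsilon, Mu, Lambda}
Common ancestors: {Beta, Epsilon}
Walk up from Lambda: Lambda (not in ancestors of Eta), Mu (not in ancestors of Eta), Epsilon (in ancestors of Eta), Beta (in ancestors of Eta)
Deepest common ancestor (LCA) = Epsilon

Answer: Epsilon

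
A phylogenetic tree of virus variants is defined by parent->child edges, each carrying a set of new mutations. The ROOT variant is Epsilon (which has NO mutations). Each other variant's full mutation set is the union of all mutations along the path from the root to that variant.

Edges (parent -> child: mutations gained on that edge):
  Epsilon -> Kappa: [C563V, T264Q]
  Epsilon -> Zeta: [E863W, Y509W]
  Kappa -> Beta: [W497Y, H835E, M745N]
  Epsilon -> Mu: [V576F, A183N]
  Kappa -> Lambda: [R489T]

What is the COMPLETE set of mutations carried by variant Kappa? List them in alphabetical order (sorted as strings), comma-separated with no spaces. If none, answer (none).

At Epsilon: gained [] -> total []
At Kappa: gained ['C563V', 'T264Q'] -> total ['C563V', 'T264Q']

Answer: C563V,T264Q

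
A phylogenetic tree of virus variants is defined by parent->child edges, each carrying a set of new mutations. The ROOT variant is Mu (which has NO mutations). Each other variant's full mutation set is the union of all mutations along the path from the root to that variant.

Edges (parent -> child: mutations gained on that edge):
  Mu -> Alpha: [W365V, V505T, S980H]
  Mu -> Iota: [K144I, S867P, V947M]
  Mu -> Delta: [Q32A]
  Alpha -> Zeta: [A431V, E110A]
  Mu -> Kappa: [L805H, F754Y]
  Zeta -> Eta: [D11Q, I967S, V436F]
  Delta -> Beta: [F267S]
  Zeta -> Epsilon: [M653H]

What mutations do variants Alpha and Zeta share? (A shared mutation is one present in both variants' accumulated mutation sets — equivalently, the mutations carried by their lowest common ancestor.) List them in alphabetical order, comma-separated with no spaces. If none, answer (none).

Answer: S980H,V505T,W365V

Derivation:
Accumulating mutations along path to Alpha:
  At Mu: gained [] -> total []
  At Alpha: gained ['W365V', 'V505T', 'S980H'] -> total ['S980H', 'V505T', 'W365V']
Mutations(Alpha) = ['S980H', 'V505T', 'W365V']
Accumulating mutations along path to Zeta:
  At Mu: gained [] -> total []
  At Alpha: gained ['W365V', 'V505T', 'S980H'] -> total ['S980H', 'V505T', 'W365V']
  At Zeta: gained ['A431V', 'E110A'] -> total ['A431V', 'E110A', 'S980H', 'V505T', 'W365V']
Mutations(Zeta) = ['A431V', 'E110A', 'S980H', 'V505T', 'W365V']
Intersection: ['S980H', 'V505T', 'W365V'] ∩ ['A431V', 'E110A', 'S980H', 'V505T', 'W365V'] = ['S980H', 'V505T', 'W365V']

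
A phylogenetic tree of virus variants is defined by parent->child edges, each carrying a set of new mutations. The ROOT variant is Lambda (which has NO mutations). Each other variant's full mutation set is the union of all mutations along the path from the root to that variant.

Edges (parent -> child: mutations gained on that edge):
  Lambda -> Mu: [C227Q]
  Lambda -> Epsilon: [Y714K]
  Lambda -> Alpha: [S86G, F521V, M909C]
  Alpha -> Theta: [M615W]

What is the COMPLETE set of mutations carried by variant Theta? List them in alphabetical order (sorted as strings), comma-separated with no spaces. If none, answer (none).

Answer: F521V,M615W,M909C,S86G

Derivation:
At Lambda: gained [] -> total []
At Alpha: gained ['S86G', 'F521V', 'M909C'] -> total ['F521V', 'M909C', 'S86G']
At Theta: gained ['M615W'] -> total ['F521V', 'M615W', 'M909C', 'S86G']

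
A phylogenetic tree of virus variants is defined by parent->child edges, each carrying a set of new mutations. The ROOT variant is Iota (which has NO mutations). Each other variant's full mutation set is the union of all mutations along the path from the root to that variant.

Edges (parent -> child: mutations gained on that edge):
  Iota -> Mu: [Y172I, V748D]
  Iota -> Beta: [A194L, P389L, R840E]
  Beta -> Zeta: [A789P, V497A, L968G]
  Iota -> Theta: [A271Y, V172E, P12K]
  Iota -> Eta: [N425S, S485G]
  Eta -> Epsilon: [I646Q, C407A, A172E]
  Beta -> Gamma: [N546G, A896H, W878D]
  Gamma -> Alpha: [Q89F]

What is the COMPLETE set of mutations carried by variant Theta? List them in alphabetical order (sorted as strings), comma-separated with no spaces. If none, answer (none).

At Iota: gained [] -> total []
At Theta: gained ['A271Y', 'V172E', 'P12K'] -> total ['A271Y', 'P12K', 'V172E']

Answer: A271Y,P12K,V172E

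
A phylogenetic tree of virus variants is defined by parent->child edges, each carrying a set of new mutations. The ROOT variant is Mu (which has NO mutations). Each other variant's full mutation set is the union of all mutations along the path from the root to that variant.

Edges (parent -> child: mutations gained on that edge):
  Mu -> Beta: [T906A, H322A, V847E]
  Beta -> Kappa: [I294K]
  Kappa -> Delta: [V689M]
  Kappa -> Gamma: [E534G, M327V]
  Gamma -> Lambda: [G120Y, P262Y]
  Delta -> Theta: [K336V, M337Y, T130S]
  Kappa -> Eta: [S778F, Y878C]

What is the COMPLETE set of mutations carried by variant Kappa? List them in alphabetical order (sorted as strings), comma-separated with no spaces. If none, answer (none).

Answer: H322A,I294K,T906A,V847E

Derivation:
At Mu: gained [] -> total []
At Beta: gained ['T906A', 'H322A', 'V847E'] -> total ['H322A', 'T906A', 'V847E']
At Kappa: gained ['I294K'] -> total ['H322A', 'I294K', 'T906A', 'V847E']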